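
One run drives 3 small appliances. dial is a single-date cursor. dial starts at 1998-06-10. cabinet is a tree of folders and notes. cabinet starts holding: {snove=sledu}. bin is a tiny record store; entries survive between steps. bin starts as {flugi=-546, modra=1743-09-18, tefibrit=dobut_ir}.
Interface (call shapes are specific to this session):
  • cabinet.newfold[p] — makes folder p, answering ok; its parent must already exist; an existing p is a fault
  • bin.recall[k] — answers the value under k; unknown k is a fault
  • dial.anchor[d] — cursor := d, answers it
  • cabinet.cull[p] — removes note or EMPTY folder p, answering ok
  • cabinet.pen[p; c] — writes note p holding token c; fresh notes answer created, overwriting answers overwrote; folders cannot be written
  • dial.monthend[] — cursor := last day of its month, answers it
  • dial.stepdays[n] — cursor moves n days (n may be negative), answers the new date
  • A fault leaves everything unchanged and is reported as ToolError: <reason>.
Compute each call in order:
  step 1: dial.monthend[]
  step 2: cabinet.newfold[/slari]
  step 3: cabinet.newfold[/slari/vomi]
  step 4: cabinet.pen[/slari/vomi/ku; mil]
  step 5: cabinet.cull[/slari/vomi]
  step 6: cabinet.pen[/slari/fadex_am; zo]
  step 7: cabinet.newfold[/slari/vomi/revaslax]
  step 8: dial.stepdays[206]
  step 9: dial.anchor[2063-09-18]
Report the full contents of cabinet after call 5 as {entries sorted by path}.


>>> dial.monthend
  1998-06-30
>>> cabinet.newfold /slari
  ok
>>> cabinet.newfold /slari/vomi
  ok
>>> cabinet.pen /slari/vomi/ku mil
  created
>>> cabinet.cull /slari/vomi
  ToolError: not empty
>>> cabinet.pen /slari/fadex_am zo
  created
>>> cabinet.newfold /slari/vomi/revaslax
  ok
>>> dial.stepdays 206
  1999-01-22
>>> dial.anchor 2063-09-18
  2063-09-18

Answer: {slari/, slari/vomi/, slari/vomi/ku=mil, snove=sledu}


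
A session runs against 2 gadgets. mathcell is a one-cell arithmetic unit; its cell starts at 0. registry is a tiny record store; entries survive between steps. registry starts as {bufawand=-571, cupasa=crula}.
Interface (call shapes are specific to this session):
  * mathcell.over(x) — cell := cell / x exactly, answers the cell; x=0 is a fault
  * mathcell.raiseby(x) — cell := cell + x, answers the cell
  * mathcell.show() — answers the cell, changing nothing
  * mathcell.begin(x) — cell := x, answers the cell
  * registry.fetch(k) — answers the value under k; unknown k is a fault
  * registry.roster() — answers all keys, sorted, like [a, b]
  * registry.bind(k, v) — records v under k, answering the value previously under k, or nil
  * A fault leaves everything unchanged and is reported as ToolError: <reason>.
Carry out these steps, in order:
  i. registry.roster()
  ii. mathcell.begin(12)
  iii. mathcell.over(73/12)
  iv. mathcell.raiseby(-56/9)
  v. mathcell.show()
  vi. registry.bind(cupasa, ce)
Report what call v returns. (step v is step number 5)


// registry.roster() ~> [bufawand, cupasa]
// mathcell.begin(x: 12) ~> 12
// mathcell.over(x: 73/12) ~> 144/73
// mathcell.raiseby(x: -56/9) ~> -2792/657
// mathcell.show() ~> -2792/657
// registry.bind(k: cupasa, v: ce) ~> crula

Answer: -2792/657


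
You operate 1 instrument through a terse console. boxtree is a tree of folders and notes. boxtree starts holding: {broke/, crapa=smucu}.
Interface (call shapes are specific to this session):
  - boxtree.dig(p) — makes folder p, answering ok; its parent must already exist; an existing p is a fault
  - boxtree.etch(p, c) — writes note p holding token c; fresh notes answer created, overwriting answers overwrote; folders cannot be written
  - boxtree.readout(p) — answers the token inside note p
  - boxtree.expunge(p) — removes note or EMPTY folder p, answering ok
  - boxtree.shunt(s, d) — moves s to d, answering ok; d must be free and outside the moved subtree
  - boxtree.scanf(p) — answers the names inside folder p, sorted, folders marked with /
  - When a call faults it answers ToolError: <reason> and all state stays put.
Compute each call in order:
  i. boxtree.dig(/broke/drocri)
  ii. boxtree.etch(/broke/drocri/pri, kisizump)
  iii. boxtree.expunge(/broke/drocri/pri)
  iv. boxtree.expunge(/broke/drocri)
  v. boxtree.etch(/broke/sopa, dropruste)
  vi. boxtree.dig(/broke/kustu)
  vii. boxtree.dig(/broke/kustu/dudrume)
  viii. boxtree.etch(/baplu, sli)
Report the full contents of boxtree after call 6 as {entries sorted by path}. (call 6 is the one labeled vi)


Answer: {broke/, broke/kustu/, broke/sopa=dropruste, crapa=smucu}

Derivation:
I invoke dig passing p=/broke/drocri, and get ok.
Now I run etch passing p=/broke/drocri/pri, c=kisizump, → created.
Now I run expunge passing p=/broke/drocri/pri, yielding ok.
I use expunge passing p=/broke/drocri, → ok.
I run etch passing p=/broke/sopa, c=dropruste, which returns created.
I use dig passing p=/broke/kustu, and observe ok.
Then dig passing p=/broke/kustu/dudrume, and get ok.
I use etch passing p=/baplu, c=sli, → created.


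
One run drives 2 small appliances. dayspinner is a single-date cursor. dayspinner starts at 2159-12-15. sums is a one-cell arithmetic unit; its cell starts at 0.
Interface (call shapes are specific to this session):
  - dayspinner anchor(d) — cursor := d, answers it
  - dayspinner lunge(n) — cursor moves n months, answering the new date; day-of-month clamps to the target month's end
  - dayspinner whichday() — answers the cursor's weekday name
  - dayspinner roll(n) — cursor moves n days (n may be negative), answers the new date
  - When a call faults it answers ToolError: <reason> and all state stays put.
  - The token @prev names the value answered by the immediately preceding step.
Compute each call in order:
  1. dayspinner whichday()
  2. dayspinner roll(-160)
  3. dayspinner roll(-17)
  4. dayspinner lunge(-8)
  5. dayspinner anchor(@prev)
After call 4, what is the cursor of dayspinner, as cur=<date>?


Answer: cur=2158-10-21

Derivation:
I invoke dayspinner whichday(), and see Saturday.
Now I run dayspinner roll on n=-160, and get 2159-07-08.
Then dayspinner roll on n=-17, giving 2159-06-21.
I call dayspinner lunge on n=-8, and get 2158-10-21.
Using dayspinner anchor on d=@prev, → 2158-10-21.


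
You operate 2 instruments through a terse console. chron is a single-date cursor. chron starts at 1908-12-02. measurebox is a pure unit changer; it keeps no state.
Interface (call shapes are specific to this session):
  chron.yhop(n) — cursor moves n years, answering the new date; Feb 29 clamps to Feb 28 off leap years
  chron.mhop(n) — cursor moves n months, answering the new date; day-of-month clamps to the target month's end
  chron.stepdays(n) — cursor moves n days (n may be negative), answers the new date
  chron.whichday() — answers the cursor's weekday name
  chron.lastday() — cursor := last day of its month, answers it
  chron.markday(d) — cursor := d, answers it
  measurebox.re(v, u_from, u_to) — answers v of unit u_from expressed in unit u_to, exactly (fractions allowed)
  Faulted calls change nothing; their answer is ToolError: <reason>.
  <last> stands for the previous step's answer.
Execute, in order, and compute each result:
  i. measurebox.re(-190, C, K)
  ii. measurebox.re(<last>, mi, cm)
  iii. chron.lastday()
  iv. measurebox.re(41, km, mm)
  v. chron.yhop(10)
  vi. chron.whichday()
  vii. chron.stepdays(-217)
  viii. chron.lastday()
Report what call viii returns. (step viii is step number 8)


-- measurebox.re(v→-190, u_from→C, u_to→K) == 1663/20
-- measurebox.re(v→<last>, u_from→mi, u_to→cm) == 334542384/25
-- chron.lastday() == 1908-12-31
-- measurebox.re(v→41, u_from→km, u_to→mm) == 41000000
-- chron.yhop(n→10) == 1918-12-31
-- chron.whichday() == Tuesday
-- chron.stepdays(n→-217) == 1918-05-28
-- chron.lastday() == 1918-05-31

Answer: 1918-05-31


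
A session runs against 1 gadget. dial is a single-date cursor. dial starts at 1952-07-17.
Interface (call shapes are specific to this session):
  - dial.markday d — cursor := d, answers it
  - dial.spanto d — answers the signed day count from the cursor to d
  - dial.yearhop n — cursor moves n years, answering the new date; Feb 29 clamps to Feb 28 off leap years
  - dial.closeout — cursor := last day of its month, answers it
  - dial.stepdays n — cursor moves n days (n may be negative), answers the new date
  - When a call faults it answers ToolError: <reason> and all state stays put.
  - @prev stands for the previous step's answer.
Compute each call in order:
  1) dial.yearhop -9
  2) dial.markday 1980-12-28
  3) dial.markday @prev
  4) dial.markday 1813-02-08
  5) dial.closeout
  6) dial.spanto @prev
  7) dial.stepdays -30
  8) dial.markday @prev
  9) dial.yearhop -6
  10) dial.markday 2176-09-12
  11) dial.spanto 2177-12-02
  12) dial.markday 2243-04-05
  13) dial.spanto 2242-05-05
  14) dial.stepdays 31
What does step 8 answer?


Answer: 1813-01-29

Derivation:
;; 1. dial.yearhop(n='-9') -> 1943-07-17
;; 2. dial.markday(d='1980-12-28') -> 1980-12-28
;; 3. dial.markday(d='@prev') -> 1980-12-28
;; 4. dial.markday(d='1813-02-08') -> 1813-02-08
;; 5. dial.closeout() -> 1813-02-28
;; 6. dial.spanto(d='@prev') -> 0
;; 7. dial.stepdays(n='-30') -> 1813-01-29
;; 8. dial.markday(d='@prev') -> 1813-01-29
;; 9. dial.yearhop(n='-6') -> 1807-01-29
;; 10. dial.markday(d='2176-09-12') -> 2176-09-12
;; 11. dial.spanto(d='2177-12-02') -> 446
;; 12. dial.markday(d='2243-04-05') -> 2243-04-05
;; 13. dial.spanto(d='2242-05-05') -> -335
;; 14. dial.stepdays(n='31') -> 2243-05-06


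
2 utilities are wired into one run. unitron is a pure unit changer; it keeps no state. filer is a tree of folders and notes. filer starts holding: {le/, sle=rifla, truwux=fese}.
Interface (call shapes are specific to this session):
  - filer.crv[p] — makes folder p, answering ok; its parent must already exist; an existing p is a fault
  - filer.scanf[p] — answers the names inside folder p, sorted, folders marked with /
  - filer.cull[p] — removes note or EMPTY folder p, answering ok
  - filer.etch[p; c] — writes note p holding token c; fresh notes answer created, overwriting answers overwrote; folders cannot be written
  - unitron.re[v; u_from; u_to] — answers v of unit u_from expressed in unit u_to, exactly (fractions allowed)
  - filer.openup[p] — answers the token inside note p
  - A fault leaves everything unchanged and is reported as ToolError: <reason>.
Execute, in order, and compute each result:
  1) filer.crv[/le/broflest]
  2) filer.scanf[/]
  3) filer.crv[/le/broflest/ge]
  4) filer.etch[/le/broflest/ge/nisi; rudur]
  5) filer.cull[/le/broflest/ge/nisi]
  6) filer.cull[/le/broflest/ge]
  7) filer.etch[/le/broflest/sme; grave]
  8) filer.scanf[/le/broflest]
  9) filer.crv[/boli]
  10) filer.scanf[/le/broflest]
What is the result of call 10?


Answer: [sme]

Derivation:
Do: crv[p='/le/broflest']
See: ok
Do: scanf[p='/']
See: [le/, sle, truwux]
Do: crv[p='/le/broflest/ge']
See: ok
Do: etch[p='/le/broflest/ge/nisi'; c='rudur']
See: created
Do: cull[p='/le/broflest/ge/nisi']
See: ok
Do: cull[p='/le/broflest/ge']
See: ok
Do: etch[p='/le/broflest/sme'; c='grave']
See: created
Do: scanf[p='/le/broflest']
See: [sme]
Do: crv[p='/boli']
See: ok
Do: scanf[p='/le/broflest']
See: [sme]


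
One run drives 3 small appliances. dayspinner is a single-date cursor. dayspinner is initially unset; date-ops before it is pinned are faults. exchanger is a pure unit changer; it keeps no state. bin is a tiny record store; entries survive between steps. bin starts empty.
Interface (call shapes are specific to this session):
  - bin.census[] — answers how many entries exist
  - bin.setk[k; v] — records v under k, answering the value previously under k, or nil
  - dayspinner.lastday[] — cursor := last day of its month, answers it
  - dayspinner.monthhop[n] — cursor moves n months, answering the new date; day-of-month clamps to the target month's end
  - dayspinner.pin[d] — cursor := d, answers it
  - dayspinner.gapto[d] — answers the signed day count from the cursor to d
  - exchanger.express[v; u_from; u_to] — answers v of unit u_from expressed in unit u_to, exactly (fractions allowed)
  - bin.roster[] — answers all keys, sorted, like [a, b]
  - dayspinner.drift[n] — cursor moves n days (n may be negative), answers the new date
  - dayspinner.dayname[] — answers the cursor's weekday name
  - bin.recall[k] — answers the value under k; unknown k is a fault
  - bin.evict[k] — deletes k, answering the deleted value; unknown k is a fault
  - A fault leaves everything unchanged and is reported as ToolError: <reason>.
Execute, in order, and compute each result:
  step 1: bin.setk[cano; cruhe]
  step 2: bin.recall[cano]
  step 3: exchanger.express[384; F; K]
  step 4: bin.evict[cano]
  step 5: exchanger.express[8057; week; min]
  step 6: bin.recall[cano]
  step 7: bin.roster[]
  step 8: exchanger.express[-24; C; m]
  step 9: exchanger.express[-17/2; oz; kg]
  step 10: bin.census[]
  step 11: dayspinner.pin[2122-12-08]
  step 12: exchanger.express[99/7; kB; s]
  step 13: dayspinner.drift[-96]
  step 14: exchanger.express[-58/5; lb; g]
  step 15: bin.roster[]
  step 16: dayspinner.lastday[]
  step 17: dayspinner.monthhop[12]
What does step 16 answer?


Answer: 2122-09-30

Derivation:
[in] setk k→cano v→cruhe
= nil
[in] recall k→cano
= cruhe
[in] express v→384 u_from→F u_to→K
= 84367/180
[in] evict k→cano
= cruhe
[in] express v→8057 u_from→week u_to→min
= 81214560
[in] recall k→cano
= ToolError: no such key cano
[in] roster
= []
[in] express v→-24 u_from→C u_to→m
= ToolError: incompatible units
[in] express v→-17/2 u_from→oz u_to→kg
= -771107029/3200000000
[in] census
= 0
[in] pin d→2122-12-08
= 2122-12-08
[in] express v→99/7 u_from→kB u_to→s
= ToolError: incompatible units
[in] drift n→-96
= 2122-09-03
[in] express v→-58/5 u_from→lb u_to→g
= -1315417873/250000
[in] roster
= []
[in] lastday
= 2122-09-30
[in] monthhop n→12
= 2123-09-30


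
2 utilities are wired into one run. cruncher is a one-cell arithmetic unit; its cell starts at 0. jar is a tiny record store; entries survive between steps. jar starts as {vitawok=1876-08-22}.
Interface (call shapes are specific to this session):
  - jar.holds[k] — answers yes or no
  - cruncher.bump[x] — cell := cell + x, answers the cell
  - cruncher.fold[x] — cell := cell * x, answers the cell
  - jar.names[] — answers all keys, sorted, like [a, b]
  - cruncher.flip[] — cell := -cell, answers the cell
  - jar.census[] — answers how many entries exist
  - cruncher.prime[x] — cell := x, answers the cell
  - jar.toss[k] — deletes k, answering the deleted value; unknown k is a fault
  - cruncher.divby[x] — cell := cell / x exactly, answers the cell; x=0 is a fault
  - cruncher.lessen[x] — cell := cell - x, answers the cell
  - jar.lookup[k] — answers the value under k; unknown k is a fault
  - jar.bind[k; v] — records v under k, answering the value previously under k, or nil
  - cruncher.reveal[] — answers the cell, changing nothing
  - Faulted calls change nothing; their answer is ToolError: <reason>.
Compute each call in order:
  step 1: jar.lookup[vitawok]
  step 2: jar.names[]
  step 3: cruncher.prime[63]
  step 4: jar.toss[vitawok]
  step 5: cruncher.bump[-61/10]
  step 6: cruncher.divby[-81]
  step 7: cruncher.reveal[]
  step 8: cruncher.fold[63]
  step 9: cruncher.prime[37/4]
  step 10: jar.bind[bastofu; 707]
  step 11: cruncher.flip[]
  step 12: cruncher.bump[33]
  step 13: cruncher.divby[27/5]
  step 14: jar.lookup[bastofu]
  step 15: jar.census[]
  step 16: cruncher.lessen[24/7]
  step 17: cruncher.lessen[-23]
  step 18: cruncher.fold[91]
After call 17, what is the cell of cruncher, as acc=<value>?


CALL jar.lookup[k→vitawok]
RET  1876-08-22
CALL jar.names[]
RET  [vitawok]
CALL cruncher.prime[x→63]
RET  63
CALL jar.toss[k→vitawok]
RET  1876-08-22
CALL cruncher.bump[x→-61/10]
RET  569/10
CALL cruncher.divby[x→-81]
RET  -569/810
CALL cruncher.reveal[]
RET  -569/810
CALL cruncher.fold[x→63]
RET  -3983/90
CALL cruncher.prime[x→37/4]
RET  37/4
CALL jar.bind[k→bastofu; v→707]
RET  nil
CALL cruncher.flip[]
RET  -37/4
CALL cruncher.bump[x→33]
RET  95/4
CALL cruncher.divby[x→27/5]
RET  475/108
CALL jar.lookup[k→bastofu]
RET  707
CALL jar.census[]
RET  1
CALL cruncher.lessen[x→24/7]
RET  733/756
CALL cruncher.lessen[x→-23]
RET  18121/756
CALL cruncher.fold[x→91]
RET  235573/108

Answer: acc=18121/756


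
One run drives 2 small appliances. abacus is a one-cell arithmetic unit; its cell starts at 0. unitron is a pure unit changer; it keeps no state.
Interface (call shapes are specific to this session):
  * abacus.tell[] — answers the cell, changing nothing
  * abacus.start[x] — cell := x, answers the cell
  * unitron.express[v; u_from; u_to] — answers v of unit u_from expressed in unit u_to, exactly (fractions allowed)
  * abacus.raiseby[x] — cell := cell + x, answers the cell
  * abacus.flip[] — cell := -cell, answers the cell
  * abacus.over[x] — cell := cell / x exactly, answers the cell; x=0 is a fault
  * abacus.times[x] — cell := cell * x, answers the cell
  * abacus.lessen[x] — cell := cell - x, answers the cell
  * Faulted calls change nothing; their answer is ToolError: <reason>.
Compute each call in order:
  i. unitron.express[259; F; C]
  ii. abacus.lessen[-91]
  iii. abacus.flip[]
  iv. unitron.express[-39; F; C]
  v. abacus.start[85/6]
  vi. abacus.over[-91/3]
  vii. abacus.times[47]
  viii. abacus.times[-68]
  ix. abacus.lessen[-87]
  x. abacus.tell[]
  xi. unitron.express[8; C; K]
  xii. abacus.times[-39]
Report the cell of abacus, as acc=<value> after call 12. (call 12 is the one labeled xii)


Answer: acc=-431241/7

Derivation:
! 1. unitron.express(v='259', u_from='F', u_to='C') : 1135/9
! 2. abacus.lessen(x='-91') : 91
! 3. abacus.flip() : -91
! 4. unitron.express(v='-39', u_from='F', u_to='C') : -355/9
! 5. abacus.start(x='85/6') : 85/6
! 6. abacus.over(x='-91/3') : -85/182
! 7. abacus.times(x='47') : -3995/182
! 8. abacus.times(x='-68') : 135830/91
! 9. abacus.lessen(x='-87') : 143747/91
! 10. abacus.tell() : 143747/91
! 11. unitron.express(v='8', u_from='C', u_to='K') : 5623/20
! 12. abacus.times(x='-39') : -431241/7


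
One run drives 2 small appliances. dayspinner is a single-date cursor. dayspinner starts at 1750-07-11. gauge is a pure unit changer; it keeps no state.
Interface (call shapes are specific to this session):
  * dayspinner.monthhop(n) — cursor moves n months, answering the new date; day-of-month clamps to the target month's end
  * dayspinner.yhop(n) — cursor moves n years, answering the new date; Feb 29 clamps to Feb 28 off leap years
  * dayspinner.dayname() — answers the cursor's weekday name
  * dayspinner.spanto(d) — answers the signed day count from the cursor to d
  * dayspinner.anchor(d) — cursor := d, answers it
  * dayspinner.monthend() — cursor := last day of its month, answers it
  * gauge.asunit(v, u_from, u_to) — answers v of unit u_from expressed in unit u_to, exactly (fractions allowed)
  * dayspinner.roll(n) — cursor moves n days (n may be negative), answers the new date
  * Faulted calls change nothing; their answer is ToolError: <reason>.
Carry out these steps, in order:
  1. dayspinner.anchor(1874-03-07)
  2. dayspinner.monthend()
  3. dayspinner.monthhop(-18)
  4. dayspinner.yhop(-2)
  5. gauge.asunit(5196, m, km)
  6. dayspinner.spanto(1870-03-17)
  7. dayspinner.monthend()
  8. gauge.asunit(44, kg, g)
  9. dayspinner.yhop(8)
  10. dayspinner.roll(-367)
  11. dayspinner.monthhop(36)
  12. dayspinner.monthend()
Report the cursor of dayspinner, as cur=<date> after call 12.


Answer: cur=1880-09-30

Derivation:
Act: dayspinner.anchor[d=1874-03-07]
Obs: 1874-03-07
Act: dayspinner.monthend[]
Obs: 1874-03-31
Act: dayspinner.monthhop[n=-18]
Obs: 1872-09-30
Act: dayspinner.yhop[n=-2]
Obs: 1870-09-30
Act: gauge.asunit[v=5196; u_from=m; u_to=km]
Obs: 1299/250
Act: dayspinner.spanto[d=1870-03-17]
Obs: -197
Act: dayspinner.monthend[]
Obs: 1870-09-30
Act: gauge.asunit[v=44; u_from=kg; u_to=g]
Obs: 44000
Act: dayspinner.yhop[n=8]
Obs: 1878-09-30
Act: dayspinner.roll[n=-367]
Obs: 1877-09-28
Act: dayspinner.monthhop[n=36]
Obs: 1880-09-28
Act: dayspinner.monthend[]
Obs: 1880-09-30


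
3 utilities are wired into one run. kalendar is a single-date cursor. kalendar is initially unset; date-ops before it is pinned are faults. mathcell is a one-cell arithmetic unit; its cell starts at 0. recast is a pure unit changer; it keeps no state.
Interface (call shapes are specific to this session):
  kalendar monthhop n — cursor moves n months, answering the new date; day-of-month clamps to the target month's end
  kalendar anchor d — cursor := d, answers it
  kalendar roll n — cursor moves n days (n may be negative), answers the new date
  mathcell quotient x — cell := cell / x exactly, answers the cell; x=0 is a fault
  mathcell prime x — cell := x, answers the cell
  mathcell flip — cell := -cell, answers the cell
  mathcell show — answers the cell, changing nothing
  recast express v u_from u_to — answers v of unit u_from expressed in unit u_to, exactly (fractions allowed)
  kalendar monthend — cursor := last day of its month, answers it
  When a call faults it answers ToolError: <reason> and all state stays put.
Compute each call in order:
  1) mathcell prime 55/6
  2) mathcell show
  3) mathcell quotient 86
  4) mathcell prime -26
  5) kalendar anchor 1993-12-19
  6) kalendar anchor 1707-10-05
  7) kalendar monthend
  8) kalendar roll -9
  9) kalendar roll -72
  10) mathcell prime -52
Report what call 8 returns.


Answer: 1707-10-22

Derivation:
I call mathcell prime using x='55/6', and observe 55/6.
Invoking mathcell show(): 55/6.
Invoking mathcell quotient using x='86', — result: 55/516.
Next I call mathcell prime using x='-26', which returns -26.
Now I run kalendar anchor using d='1993-12-19', and observe 1993-12-19.
I run kalendar anchor using d='1707-10-05', → 1707-10-05.
Now I run kalendar monthend(), yielding 1707-10-31.
Then kalendar roll using n='-9', — result: 1707-10-22.
Using kalendar roll using n='-72', — result: 1707-08-11.
Now I run mathcell prime using x='-52', which returns -52.


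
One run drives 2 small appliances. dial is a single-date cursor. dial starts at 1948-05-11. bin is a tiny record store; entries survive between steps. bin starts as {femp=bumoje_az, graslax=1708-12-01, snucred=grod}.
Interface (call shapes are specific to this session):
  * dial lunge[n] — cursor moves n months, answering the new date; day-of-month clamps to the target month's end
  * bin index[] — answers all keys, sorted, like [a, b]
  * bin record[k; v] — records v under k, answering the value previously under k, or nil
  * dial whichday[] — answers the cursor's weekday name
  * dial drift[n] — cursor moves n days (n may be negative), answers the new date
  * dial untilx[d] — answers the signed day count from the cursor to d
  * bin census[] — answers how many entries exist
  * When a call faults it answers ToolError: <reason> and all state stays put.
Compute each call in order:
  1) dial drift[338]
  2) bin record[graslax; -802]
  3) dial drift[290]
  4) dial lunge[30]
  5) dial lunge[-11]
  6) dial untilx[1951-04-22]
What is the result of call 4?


Answer: 1952-07-29

Derivation:
Step: dial drift[n: 338]
Result: 1949-04-14
Step: bin record[k: graslax; v: -802]
Result: 1708-12-01
Step: dial drift[n: 290]
Result: 1950-01-29
Step: dial lunge[n: 30]
Result: 1952-07-29
Step: dial lunge[n: -11]
Result: 1951-08-29
Step: dial untilx[d: 1951-04-22]
Result: -129


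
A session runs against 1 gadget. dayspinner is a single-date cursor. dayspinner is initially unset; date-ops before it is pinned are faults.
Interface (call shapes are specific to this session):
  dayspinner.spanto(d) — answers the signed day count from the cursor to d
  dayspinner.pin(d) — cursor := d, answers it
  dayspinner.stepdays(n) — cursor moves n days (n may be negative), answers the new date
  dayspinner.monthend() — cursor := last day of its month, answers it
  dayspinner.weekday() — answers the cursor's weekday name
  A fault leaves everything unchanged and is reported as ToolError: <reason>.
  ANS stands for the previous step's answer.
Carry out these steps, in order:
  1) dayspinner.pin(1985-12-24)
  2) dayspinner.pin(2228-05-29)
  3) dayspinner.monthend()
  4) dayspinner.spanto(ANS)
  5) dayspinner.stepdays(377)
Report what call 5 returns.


Answer: 2229-06-12

Derivation:
Act: pin[1985-12-24]
Obs: 1985-12-24
Act: pin[2228-05-29]
Obs: 2228-05-29
Act: monthend[]
Obs: 2228-05-31
Act: spanto[ANS]
Obs: 0
Act: stepdays[377]
Obs: 2229-06-12


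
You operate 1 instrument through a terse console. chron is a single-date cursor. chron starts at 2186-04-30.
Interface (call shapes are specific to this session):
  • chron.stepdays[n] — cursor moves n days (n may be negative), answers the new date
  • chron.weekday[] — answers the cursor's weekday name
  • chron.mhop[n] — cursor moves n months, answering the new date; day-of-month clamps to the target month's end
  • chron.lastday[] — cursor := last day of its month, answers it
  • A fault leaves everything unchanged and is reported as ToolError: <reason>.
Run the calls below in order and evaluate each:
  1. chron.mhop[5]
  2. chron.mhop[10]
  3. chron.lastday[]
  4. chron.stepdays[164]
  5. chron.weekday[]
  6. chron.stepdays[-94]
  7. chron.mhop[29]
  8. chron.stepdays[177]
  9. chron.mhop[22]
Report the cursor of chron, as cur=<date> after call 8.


Answer: cur=2190-09-02

Derivation:
-- 1. chron.mhop(n→5) => 2186-09-30
-- 2. chron.mhop(n→10) => 2187-07-30
-- 3. chron.lastday() => 2187-07-31
-- 4. chron.stepdays(n→164) => 2188-01-11
-- 5. chron.weekday() => Friday
-- 6. chron.stepdays(n→-94) => 2187-10-09
-- 7. chron.mhop(n→29) => 2190-03-09
-- 8. chron.stepdays(n→177) => 2190-09-02
-- 9. chron.mhop(n→22) => 2192-07-02


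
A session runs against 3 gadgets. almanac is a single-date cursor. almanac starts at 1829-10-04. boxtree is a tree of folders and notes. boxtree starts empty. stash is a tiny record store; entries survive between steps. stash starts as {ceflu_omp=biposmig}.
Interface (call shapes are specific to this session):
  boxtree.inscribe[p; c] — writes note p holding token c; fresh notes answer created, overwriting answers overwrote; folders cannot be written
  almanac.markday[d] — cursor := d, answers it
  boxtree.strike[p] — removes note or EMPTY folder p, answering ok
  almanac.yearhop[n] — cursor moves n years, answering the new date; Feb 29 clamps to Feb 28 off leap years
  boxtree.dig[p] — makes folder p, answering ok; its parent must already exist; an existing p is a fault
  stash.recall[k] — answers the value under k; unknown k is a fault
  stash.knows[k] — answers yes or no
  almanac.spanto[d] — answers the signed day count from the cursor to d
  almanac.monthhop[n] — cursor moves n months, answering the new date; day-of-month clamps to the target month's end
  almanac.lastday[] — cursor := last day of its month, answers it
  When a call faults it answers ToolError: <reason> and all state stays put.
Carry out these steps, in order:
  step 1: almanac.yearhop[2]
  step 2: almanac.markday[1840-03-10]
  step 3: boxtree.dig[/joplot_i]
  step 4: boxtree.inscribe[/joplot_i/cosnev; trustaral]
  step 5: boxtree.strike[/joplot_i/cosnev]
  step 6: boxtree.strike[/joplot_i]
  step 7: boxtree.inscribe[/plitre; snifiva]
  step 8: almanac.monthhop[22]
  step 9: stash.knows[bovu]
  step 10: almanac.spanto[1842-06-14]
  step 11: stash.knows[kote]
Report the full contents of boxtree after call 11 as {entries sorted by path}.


·→ yearhop(n=2)
·← 1831-10-04
·→ markday(d=1840-03-10)
·← 1840-03-10
·→ dig(p=/joplot_i)
·← ok
·→ inscribe(p=/joplot_i/cosnev, c=trustaral)
·← created
·→ strike(p=/joplot_i/cosnev)
·← ok
·→ strike(p=/joplot_i)
·← ok
·→ inscribe(p=/plitre, c=snifiva)
·← created
·→ monthhop(n=22)
·← 1842-01-10
·→ knows(k=bovu)
·← no
·→ spanto(d=1842-06-14)
·← 155
·→ knows(k=kote)
·← no

Answer: {plitre=snifiva}


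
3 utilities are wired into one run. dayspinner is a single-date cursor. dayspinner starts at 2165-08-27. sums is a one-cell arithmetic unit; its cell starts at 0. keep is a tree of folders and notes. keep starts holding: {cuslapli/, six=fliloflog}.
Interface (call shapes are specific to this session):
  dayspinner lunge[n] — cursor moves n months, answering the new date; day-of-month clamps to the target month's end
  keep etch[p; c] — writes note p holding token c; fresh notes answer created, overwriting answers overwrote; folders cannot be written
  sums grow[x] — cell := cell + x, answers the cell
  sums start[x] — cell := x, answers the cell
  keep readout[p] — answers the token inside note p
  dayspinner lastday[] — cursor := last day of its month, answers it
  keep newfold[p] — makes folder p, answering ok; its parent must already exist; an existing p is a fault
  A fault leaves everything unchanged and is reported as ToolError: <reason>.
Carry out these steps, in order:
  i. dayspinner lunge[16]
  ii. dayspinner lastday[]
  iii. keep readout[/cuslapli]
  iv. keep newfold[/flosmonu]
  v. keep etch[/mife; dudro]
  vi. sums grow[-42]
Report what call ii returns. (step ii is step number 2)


Answer: 2166-12-31

Derivation:
Calling dayspinner lunge(n='16'), and see 2166-12-27.
Invoking dayspinner lastday(): 2166-12-31.
Next I call keep readout(p='/cuslapli'), → ToolError: is a directory.
Using keep newfold(p='/flosmonu'): ok.
Calling keep etch(p='/mife', c='dudro'), and see created.
Now I run sums grow(x='-42'), which returns -42.


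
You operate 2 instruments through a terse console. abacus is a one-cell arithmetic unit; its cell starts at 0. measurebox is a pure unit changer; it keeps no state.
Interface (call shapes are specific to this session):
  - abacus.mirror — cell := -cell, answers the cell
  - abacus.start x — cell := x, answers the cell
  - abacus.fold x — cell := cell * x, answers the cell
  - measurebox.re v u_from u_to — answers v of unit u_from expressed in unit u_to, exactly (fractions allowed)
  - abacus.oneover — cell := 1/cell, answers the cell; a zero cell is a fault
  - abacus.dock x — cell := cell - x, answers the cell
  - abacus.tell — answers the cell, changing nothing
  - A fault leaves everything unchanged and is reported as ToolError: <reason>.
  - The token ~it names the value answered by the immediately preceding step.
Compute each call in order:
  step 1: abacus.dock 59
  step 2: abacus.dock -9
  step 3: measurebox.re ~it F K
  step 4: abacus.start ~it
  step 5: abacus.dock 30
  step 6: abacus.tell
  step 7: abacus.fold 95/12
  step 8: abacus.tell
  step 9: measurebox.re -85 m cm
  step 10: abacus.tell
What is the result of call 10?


I use dock on x=59, and see -59.
Next I call dock on x=-9, yielding -50.
I invoke re on v=~it, u_from=F, u_to=K, and see 40967/180.
I call start on x=~it, and see 40967/180.
I invoke dock on x=30, yielding 35567/180.
I try tell, and get 35567/180.
I use fold on x=95/12, and get 675773/432.
Now I run tell, → 675773/432.
Invoking re on v=-85, u_from=m, u_to=cm, and see -8500.
Invoking tell, — result: 675773/432.

Answer: 675773/432


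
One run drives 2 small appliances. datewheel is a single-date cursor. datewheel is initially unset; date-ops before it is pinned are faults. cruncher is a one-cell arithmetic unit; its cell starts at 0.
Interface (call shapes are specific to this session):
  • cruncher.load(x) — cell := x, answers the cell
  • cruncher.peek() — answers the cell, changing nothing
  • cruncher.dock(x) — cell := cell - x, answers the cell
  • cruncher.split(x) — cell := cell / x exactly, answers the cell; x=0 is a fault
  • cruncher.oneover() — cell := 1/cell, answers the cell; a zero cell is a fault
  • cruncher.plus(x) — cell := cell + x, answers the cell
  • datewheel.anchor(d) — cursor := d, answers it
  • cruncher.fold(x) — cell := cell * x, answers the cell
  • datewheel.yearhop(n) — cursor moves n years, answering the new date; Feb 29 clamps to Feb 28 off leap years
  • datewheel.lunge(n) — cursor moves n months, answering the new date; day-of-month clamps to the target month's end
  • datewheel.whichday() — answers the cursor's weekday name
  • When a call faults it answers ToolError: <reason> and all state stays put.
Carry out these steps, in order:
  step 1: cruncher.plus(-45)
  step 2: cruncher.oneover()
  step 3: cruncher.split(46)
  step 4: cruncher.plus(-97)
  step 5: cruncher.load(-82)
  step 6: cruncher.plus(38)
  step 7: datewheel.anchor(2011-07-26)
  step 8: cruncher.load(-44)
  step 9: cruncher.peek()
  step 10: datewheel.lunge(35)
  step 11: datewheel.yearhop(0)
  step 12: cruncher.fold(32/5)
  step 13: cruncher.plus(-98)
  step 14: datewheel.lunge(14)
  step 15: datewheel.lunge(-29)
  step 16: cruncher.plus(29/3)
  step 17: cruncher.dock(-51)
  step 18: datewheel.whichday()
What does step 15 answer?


Answer: 2013-03-26

Derivation:
I run cruncher.plus passing x: -45, giving -45.
I try cruncher.oneover, yielding -1/45.
Invoking cruncher.split passing x: 46, and observe -1/2070.
I try cruncher.plus passing x: -97, giving -200791/2070.
Invoking cruncher.load passing x: -82: -82.
Using cruncher.plus passing x: 38, and see -44.
Calling datewheel.anchor passing d: 2011-07-26, and observe 2011-07-26.
Now I run cruncher.load passing x: -44: -44.
Invoking cruncher.peek(), and observe -44.
I try datewheel.lunge passing n: 35, → 2014-06-26.
Then datewheel.yearhop passing n: 0, — result: 2014-06-26.
I use cruncher.fold passing x: 32/5, → -1408/5.
I invoke cruncher.plus passing x: -98, and see -1898/5.
Now I run datewheel.lunge passing n: 14, → 2015-08-26.
I use datewheel.lunge passing n: -29, and see 2013-03-26.
I invoke cruncher.plus passing x: 29/3, and get -5549/15.
Using cruncher.dock passing x: -51, and get -4784/15.
Using datewheel.whichday(): Tuesday.


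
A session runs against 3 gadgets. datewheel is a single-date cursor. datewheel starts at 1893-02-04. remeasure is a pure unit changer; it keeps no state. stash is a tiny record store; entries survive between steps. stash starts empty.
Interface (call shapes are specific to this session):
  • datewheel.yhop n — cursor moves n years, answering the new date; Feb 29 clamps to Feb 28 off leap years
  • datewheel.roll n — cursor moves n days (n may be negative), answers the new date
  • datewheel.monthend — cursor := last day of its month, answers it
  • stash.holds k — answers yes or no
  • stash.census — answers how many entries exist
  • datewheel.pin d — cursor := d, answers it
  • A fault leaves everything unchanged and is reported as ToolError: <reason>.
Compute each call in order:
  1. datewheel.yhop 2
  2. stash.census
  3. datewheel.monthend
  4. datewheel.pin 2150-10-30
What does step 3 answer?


I try yhop using n→2, — result: 1895-02-04.
I run census, — result: 0.
I invoke monthend(), and observe 1895-02-28.
Next I call pin using d→2150-10-30, → 2150-10-30.

Answer: 1895-02-28


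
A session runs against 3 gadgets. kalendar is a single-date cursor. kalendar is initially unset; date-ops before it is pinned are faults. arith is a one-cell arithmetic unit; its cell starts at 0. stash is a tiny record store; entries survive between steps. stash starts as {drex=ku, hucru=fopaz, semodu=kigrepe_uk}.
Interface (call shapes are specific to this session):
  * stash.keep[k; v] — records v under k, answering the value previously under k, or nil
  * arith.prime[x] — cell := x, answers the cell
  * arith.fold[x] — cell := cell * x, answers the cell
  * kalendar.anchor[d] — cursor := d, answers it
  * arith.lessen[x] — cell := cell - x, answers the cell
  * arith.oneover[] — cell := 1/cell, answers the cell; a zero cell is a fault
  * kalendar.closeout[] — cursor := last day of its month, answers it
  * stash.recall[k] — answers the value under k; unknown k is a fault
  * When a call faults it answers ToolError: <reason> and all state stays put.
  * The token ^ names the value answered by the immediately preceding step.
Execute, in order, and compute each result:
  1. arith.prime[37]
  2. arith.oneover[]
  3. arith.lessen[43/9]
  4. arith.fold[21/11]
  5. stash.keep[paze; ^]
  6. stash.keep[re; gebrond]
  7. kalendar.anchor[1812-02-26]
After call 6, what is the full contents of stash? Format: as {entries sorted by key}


→ prime(x=37)
← 37
→ oneover()
← 1/37
→ lessen(x=43/9)
← -1582/333
→ fold(x=21/11)
← -11074/1221
→ keep(k=paze, v=^)
← nil
→ keep(k=re, v=gebrond)
← nil
→ anchor(d=1812-02-26)
← 1812-02-26

Answer: {drex=ku, hucru=fopaz, paze=-11074/1221, re=gebrond, semodu=kigrepe_uk}


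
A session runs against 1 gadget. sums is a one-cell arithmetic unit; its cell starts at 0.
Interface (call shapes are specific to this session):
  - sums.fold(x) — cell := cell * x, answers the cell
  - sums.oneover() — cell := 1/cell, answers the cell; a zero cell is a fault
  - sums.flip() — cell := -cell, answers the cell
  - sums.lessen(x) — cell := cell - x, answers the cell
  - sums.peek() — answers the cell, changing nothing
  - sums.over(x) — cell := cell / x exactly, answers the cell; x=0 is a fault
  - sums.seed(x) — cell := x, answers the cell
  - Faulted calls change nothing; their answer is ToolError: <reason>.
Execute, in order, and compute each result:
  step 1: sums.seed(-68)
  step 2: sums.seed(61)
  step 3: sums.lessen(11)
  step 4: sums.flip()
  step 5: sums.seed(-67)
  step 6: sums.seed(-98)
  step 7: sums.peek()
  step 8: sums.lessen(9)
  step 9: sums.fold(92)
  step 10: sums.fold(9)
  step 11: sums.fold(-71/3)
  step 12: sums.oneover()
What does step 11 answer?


Answer: 2096772

Derivation:
I invoke seed with x→-68, giving -68.
I invoke seed with x→61, and get 61.
I try lessen with x→11: 50.
Now I run flip, and observe -50.
Using seed with x→-67, → -67.
Then seed with x→-98: -98.
Then peek(), and see -98.
Then lessen with x→9, — result: -107.
Calling fold with x→92, yielding -9844.
I invoke fold with x→9, — result: -88596.
Invoking fold with x→-71/3, which returns 2096772.
I try oneover: 1/2096772.


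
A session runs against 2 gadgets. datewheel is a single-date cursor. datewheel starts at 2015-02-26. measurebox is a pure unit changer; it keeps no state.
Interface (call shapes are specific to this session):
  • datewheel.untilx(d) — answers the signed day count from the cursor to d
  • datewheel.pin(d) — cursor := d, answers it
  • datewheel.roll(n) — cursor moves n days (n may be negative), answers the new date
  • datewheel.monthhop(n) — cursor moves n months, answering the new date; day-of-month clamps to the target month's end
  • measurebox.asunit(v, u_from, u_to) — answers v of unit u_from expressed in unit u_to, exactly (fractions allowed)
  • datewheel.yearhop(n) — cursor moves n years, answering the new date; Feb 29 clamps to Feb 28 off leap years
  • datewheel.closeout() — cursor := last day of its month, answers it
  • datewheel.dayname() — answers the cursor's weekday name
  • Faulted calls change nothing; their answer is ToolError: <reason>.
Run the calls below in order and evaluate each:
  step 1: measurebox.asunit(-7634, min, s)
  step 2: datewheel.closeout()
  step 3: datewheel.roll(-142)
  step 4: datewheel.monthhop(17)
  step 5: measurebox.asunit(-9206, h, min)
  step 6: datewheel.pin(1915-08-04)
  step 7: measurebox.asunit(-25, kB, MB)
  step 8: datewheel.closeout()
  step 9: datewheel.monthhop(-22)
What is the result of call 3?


Answer: 2014-10-09

Derivation:
Calling measurebox.asunit(v→-7634, u_from→min, u_to→s), yielding -458040.
I try datewheel.closeout(), which returns 2015-02-28.
I try datewheel.roll(n→-142), → 2014-10-09.
Now I run datewheel.monthhop(n→17), and observe 2016-03-09.
Now I run measurebox.asunit(v→-9206, u_from→h, u_to→min), → -552360.
I call datewheel.pin(d→1915-08-04): 1915-08-04.
I run measurebox.asunit(v→-25, u_from→kB, u_to→MB), and observe -1/40.
I try datewheel.closeout(), — result: 1915-08-31.
I call datewheel.monthhop(n→-22), giving 1913-10-31.
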